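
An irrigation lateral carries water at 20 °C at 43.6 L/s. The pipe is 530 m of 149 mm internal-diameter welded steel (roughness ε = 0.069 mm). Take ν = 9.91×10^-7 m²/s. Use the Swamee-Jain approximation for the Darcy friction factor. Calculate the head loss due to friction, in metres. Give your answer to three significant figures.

V = 4Q/(πD²) = 4·0.0436/(π·0.149²) = 2.500 m/s
Re = VD/ν = 2.500·0.149/9.91×10^-7 = 3.76×10^5 → turbulent
ε/D = 0.069/149 = 4.63×10^-4
Swamee-Jain: f = 0.01783
h_f = f(L/D)V²/(2g) = 0.01783·(530/0.149)·2.500²/(2·9.81) = 20.22 m

h_f ≈ 20.2 m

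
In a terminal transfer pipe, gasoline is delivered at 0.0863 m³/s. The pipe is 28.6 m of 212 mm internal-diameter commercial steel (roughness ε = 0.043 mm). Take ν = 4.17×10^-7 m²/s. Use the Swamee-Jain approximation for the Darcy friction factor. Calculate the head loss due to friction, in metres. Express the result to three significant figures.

V = 4Q/(πD²) = 4·0.0863/(π·0.212²) = 2.445 m/s
Re = VD/ν = 2.445·0.212/4.17×10^-7 = 1.24×10^6 → turbulent
ε/D = 0.043/212 = 2.03×10^-4
Swamee-Jain: f = 0.01464
h_f = f(L/D)V²/(2g) = 0.01464·(28.6/0.212)·2.445²/(2·9.81) = 0.6015 m

h_f ≈ 0.601 m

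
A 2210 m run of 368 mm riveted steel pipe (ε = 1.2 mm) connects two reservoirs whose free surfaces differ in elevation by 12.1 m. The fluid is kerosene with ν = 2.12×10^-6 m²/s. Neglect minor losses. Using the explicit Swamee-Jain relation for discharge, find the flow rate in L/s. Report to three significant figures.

Q ≈ 128 L/s

Swamee-Jain (Type II): Q = -0.965·√(gD⁵h_f/L)·ln[ε/(3.7D) + √(3.17ν²L/(gD³h_f))]
√(gD⁵h_f/L) = √(9.81·0.368⁵·12.1/2210) = 0.01904
ε/(3.7D) = 8.81×10^-4; √(3.17ν²L/(gD³h_f)) = 7.30×10^-5
Q = -0.965·0.01904·ln(9.543×10^-4) = 0.1278 m³/s
Check: V = 1.20 m/s, Re = 2.09×10^5, f = 0.02758, h_f = 12.2 m ≈ 12.1 m ✓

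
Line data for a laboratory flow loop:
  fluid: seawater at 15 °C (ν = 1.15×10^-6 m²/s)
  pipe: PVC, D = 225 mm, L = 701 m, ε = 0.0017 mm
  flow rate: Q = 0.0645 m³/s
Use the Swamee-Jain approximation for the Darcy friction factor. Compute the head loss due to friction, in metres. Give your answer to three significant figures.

h_f ≈ 5.98 m

V = 4Q/(πD²) = 4·0.0645/(π·0.225²) = 1.622 m/s
Re = VD/ν = 1.622·0.225/1.15×10^-6 = 3.17×10^5 → turbulent
ε/D = 0.0017/225 = 7.56×10^-6
Swamee-Jain: f = 0.01432
h_f = f(L/D)V²/(2g) = 0.01432·(701/0.225)·1.622²/(2·9.81) = 5.982 m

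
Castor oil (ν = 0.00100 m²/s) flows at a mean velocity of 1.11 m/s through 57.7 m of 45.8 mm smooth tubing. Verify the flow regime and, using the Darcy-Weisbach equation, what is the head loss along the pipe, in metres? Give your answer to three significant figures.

h_f ≈ 99.6 m

Re = VD/ν = 1.11·0.04580/0.00100 = 50.8 → laminar (Re < 2300)
f = 64/Re = 1.259
h_f = f(L/D)V²/(2g) = 1.259·(57.7/0.04580)·1.11²/(2·9.81) = 99.60 m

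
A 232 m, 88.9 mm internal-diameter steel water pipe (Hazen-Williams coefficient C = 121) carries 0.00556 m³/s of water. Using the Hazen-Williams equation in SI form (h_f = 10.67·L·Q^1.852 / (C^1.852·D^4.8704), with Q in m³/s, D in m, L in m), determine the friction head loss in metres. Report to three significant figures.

h_f = 10.67·232·0.00556^1.852 / (121^1.852·0.0889^4.8704) = 3.016 m

h_f ≈ 3.02 m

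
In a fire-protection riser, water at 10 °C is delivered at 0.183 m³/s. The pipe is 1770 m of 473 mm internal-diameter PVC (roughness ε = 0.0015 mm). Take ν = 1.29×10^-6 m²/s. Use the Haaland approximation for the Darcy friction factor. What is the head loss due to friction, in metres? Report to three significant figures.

V = 4Q/(πD²) = 4·0.183/(π·0.473²) = 1.041 m/s
Re = VD/ν = 1.041·0.473/1.29×10^-6 = 3.82×10^5 → turbulent
ε/D = 0.0015/473 = 3.17×10^-6
Haaland: f = 0.01375
h_f = f(L/D)V²/(2g) = 0.01375·(1770/0.473)·1.041²/(2·9.81) = 2.843 m

h_f ≈ 2.84 m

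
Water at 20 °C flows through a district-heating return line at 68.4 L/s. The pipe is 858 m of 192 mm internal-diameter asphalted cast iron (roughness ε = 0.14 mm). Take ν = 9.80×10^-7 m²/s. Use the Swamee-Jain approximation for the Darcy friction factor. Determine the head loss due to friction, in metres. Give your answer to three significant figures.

h_f ≈ 24.3 m

V = 4Q/(πD²) = 4·0.0684/(π·0.192²) = 2.362 m/s
Re = VD/ν = 2.362·0.192/9.80×10^-7 = 4.63×10^5 → turbulent
ε/D = 0.14/192 = 7.29×10^-4
Swamee-Jain: f = 0.01913
h_f = f(L/D)V²/(2g) = 0.01913·(858/0.192)·2.362²/(2·9.81) = 24.32 m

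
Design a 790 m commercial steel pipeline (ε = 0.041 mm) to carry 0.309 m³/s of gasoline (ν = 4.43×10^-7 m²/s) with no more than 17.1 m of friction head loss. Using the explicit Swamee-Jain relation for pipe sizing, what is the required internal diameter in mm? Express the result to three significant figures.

Swamee-Jain (Type III): D = 0.66·[ε^1.25·(LQ²/(gh_f))^4.75 + ν·Q^9.4·(L/(gh_f))^5.2]^0.04
LQ²/(gh_f) = 0.4497; L/(gh_f) = 4.709
Term 1 = ε^1.25·(…)^4.75 = 7.36×10^-8; Term 2 = ν·Q^9.4·(…)^5.2 = 2.25×10^-8
D = 0.66·(7.36×10^-8 + 2.25×10^-8)^0.04 = 0.3458 m = 346 mm
Check: V = 3.29 m/s, Re = 2.57×10^6, f = 0.01304, h_f = 16.4 m ≈ 17.1 m ✓

D ≈ 346 mm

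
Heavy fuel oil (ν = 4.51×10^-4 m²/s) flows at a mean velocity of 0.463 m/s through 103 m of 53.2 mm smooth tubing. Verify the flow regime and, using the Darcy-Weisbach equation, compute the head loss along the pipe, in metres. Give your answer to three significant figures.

Re = VD/ν = 0.463·0.05320/4.51×10^-4 = 54.6 → laminar (Re < 2300)
f = 64/Re = 1.172
h_f = f(L/D)V²/(2g) = 1.172·(103/0.05320)·0.463²/(2·9.81) = 24.79 m

h_f ≈ 24.8 m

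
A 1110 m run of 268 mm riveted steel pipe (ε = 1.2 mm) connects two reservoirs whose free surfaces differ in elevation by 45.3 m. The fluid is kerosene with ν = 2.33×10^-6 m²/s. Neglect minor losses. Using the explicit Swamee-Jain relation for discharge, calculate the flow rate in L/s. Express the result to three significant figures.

Q ≈ 152 L/s

Swamee-Jain (Type II): Q = -0.965·√(gD⁵h_f/L)·ln[ε/(3.7D) + √(3.17ν²L/(gD³h_f))]
√(gD⁵h_f/L) = √(9.81·0.268⁵·45.3/1110) = 0.02353
ε/(3.7D) = 0.00121; √(3.17ν²L/(gD³h_f)) = 4.73×10^-5
Q = -0.965·0.02353·ln(0.001257) = 0.1516 m³/s
Check: V = 2.69 m/s, Re = 3.09×10^5, f = 0.02985, h_f = 45.5 m ≈ 45.3 m ✓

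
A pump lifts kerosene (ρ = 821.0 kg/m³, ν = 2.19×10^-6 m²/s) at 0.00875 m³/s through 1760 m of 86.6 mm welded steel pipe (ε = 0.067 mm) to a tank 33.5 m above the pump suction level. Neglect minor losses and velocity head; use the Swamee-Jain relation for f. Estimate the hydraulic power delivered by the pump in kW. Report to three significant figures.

P_hyd ≈ 6.06 kW

V = 4Q/(πD²) = 1.486 m/s; Re = 5.87×10^4; ε/D = 7.74×10^-4; f = 0.02297
h_f = f(L/D)V²/2g = 52.50 m
Total head H = z + h_f = 33.5 + 52.50 = 86.00 m
P_hyd = ρgQH = 821.0·9.81·0.00875·86.00 = 6.061 kW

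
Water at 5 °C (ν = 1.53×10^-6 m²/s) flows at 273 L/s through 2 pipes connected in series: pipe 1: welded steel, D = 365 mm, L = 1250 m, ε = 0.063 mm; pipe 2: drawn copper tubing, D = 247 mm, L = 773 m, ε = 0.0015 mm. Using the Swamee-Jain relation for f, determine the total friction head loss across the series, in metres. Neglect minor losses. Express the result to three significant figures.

Pipe 1: V = 2.609 m/s, Re = 6.22×10^5, ε/D = 1.73×10^-4, f = 0.01496, h_1 = f(L/D)V²/2g = 17.78 m
Pipe 2: V = 5.697 m/s, Re = 9.20×10^5, ε/D = 6.07×10^-6, f = 0.01192, h_2 = f(L/D)V²/2g = 61.70 m
Series → Q common, losses add: H = Σh = 79.47 m

H ≈ 79.5 m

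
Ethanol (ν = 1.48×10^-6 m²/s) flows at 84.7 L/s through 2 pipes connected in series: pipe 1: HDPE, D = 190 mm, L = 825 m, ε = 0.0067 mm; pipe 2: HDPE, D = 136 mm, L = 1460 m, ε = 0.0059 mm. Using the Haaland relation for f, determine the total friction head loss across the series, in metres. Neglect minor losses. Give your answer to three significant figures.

H ≈ 278 m

Pipe 1: V = 2.987 m/s, Re = 3.84×10^5, ε/D = 3.53×10^-5, f = 0.01406, h_1 = f(L/D)V²/2g = 27.77 m
Pipe 2: V = 5.831 m/s, Re = 5.36×10^5, ε/D = 4.34×10^-5, f = 0.01346, h_2 = f(L/D)V²/2g = 250.3 m
Series → Q common, losses add: H = Σh = 278.1 m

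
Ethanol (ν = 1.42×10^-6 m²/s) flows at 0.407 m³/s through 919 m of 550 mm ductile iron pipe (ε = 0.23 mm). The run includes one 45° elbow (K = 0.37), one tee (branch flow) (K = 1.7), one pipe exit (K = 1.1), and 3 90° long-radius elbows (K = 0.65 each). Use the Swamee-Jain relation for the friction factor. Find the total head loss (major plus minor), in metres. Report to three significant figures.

V = 4Q/(πD²) = 1.713 m/s; V²/2g = 0.1496 m
Re = 6.64×10^5, ε/D = 4.18×10^-4 → f = 0.01699 (Swamee-Jain)
Major: h_f = f(L/D)·V²/2g = 0.01699·1671·0.1496 = 4.247 m
Minor: ΣK = 5.12; h_m = ΣK·V²/2g = 0.7658 m
Total H_L = 4.247 + 0.7658 = 5.013 m

H_L ≈ 5.01 m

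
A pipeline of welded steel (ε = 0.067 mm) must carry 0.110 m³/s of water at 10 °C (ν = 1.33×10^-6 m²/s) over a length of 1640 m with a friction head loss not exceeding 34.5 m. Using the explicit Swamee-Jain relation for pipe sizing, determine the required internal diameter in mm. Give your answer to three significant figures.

D ≈ 242 mm

Swamee-Jain (Type III): D = 0.66·[ε^1.25·(LQ²/(gh_f))^4.75 + ν·Q^9.4·(L/(gh_f))^5.2]^0.04
LQ²/(gh_f) = 0.05863; L/(gh_f) = 4.846
Term 1 = ε^1.25·(…)^4.75 = 8.54×10^-12; Term 2 = ν·Q^9.4·(…)^5.2 = 4.75×10^-12
D = 0.66·(8.54×10^-12 + 4.75×10^-12)^0.04 = 0.2424 m = 242 mm
Check: V = 2.38 m/s, Re = 4.34×10^5, f = 0.01635, h_f = 32.1 m ≈ 34.5 m ✓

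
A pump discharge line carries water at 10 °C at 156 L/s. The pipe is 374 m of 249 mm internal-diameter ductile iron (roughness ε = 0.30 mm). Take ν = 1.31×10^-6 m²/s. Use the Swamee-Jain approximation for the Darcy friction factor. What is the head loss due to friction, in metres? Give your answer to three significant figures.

V = 4Q/(πD²) = 4·0.156/(π·0.249²) = 3.204 m/s
Re = VD/ν = 3.204·0.249/1.31×10^-6 = 6.09×10^5 → turbulent
ε/D = 0.30/249 = 0.00120
Swamee-Jain: f = 0.02110
h_f = f(L/D)V²/(2g) = 0.02110·(374/0.249)·3.204²/(2·9.81) = 16.58 m

h_f ≈ 16.6 m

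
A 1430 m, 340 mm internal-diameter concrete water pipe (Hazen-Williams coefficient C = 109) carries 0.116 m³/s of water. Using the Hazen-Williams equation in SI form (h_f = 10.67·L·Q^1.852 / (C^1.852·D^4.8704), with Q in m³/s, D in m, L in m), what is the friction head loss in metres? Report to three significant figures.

h_f ≈ 9.11 m

h_f = 10.67·1430·0.116^1.852 / (109^1.852·0.340^4.8704) = 9.109 m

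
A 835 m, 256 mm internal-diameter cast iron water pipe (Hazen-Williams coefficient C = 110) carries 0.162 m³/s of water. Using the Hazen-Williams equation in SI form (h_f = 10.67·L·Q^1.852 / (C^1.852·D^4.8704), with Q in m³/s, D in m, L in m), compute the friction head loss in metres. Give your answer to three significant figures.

h_f ≈ 38.7 m

h_f = 10.67·835·0.162^1.852 / (110^1.852·0.256^4.8704) = 38.67 m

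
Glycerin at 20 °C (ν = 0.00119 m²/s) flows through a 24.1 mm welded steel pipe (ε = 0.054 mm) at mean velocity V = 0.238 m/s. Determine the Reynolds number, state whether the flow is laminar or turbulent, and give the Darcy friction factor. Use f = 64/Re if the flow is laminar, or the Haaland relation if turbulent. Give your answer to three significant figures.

Re ≈ 4.82; laminar; f = 64/Re ≈ 13.3

Re = VD/ν = 0.2380·0.0241/0.00119 = 4.82
Re < 2300 → laminar → f = 64/Re = 13.28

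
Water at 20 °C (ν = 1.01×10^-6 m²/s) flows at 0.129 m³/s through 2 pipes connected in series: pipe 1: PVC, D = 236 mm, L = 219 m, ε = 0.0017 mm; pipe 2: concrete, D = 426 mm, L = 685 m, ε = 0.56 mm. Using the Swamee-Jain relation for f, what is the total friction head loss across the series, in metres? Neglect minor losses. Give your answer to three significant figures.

Pipe 1: V = 2.949 m/s, Re = 6.89×10^5, ε/D = 7.20×10^-6, f = 0.01251, h_1 = f(L/D)V²/2g = 5.147 m
Pipe 2: V = 0.9051 m/s, Re = 3.82×10^5, ε/D = 0.00131, f = 0.02179, h_2 = f(L/D)V²/2g = 1.463 m
Series → Q common, losses add: H = Σh = 6.609 m

H ≈ 6.61 m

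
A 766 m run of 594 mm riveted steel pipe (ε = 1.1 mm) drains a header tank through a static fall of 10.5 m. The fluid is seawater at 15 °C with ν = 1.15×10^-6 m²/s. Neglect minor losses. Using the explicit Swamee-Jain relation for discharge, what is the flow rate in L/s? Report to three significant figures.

Swamee-Jain (Type II): Q = -0.965·√(gD⁵h_f/L)·ln[ε/(3.7D) + √(3.17ν²L/(gD³h_f))]
√(gD⁵h_f/L) = √(9.81·0.594⁵·10.5/766) = 0.09972
ε/(3.7D) = 5.01×10^-4; √(3.17ν²L/(gD³h_f)) = 1.22×10^-5
Q = -0.965·0.09972·ln(5.127×10^-4) = 0.7290 m³/s
Check: V = 2.63 m/s, Re = 1.36×10^6, f = 0.02316, h_f = 10.5 m ≈ 10.5 m ✓

Q ≈ 729 L/s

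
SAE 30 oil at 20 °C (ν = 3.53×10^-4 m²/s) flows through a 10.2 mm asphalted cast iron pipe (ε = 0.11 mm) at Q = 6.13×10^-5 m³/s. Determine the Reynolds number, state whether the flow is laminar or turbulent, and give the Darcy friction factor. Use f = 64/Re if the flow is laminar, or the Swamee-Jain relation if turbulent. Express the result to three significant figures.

V = 4Q/(πD²) = 0.7502 m/s
Re = VD/ν = 0.7502·0.0102/3.53×10^-4 = 21.7
Re < 2300 → laminar → f = 64/Re = 2.952

Re ≈ 21.7; laminar; f = 64/Re ≈ 2.95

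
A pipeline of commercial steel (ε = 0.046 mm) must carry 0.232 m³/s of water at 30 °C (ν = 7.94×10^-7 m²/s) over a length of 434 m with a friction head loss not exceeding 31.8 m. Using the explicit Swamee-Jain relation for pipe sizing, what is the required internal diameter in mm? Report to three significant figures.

D ≈ 247 mm

Swamee-Jain (Type III): D = 0.66·[ε^1.25·(LQ²/(gh_f))^4.75 + ν·Q^9.4·(L/(gh_f))^5.2]^0.04
LQ²/(gh_f) = 0.07488; L/(gh_f) = 1.391
Term 1 = ε^1.25·(…)^4.75 = 1.70×10^-11; Term 2 = ν·Q^9.4·(…)^5.2 = 4.80×10^-12
D = 0.66·(1.70×10^-11 + 4.80×10^-12)^0.04 = 0.2472 m = 247 mm
Check: V = 4.83 m/s, Re = 1.50×10^6, f = 0.01431, h_f = 29.9 m ≈ 31.8 m ✓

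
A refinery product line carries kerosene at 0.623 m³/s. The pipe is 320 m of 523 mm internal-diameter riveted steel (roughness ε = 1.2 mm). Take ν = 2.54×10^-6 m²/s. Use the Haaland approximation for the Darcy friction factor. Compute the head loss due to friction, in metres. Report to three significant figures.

V = 4Q/(πD²) = 4·0.623/(π·0.523²) = 2.900 m/s
Re = VD/ν = 2.900·0.523/2.54×10^-6 = 5.97×10^5 → turbulent
ε/D = 1.2/523 = 0.00229
Haaland: f = 0.02459
h_f = f(L/D)V²/(2g) = 0.02459·(320/0.523)·2.900²/(2·9.81) = 6.450 m

h_f ≈ 6.45 m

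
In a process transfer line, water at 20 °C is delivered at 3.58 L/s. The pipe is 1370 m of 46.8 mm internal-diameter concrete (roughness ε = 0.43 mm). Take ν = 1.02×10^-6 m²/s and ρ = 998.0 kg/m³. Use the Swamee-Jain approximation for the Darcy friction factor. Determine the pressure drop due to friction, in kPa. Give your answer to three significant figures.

Δp ≈ 2390 kPa

V = 4Q/(πD²) = 4·0.00358/(π·0.0468²) = 2.081 m/s
Re = VD/ν = 2.081·0.0468/1.02×10^-6 = 9.55×10^4 → turbulent
ε/D = 0.43/46.8 = 0.00919
Swamee-Jain: f = 0.03776
h_f = f(L/D)V²/(2g) = 0.03776·(1370/0.0468)·2.081²/(2·9.81) = 244.0 m
Δp = ρg·h_f = 998.0·9.81·244.0 = 2389 kPa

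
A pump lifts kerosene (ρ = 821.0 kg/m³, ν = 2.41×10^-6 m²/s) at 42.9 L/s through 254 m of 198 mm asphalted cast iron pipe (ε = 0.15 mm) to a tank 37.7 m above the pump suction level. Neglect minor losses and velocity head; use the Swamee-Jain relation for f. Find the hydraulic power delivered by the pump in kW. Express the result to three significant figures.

V = 4Q/(πD²) = 1.393 m/s; Re = 1.14×10^5; ε/D = 7.58×10^-4; f = 0.02116
h_f = f(L/D)V²/2g = 2.686 m
Total head H = z + h_f = 37.7 + 2.686 = 40.39 m
P_hyd = ρgQH = 821.0·9.81·0.0429·40.39 = 13.95 kW

P_hyd ≈ 14.0 kW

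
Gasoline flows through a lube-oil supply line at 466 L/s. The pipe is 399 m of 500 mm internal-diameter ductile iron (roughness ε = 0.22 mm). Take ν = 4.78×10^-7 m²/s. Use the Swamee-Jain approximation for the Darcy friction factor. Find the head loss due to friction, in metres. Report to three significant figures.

V = 4Q/(πD²) = 4·0.466/(π·0.500²) = 2.373 m/s
Re = VD/ν = 2.373·0.500/4.78×10^-7 = 2.48×10^6 → turbulent
ε/D = 0.22/500 = 4.40×10^-4
Swamee-Jain: f = 0.01653
h_f = f(L/D)V²/(2g) = 0.01653·(399/0.500)·2.373²/(2·9.81) = 3.786 m

h_f ≈ 3.79 m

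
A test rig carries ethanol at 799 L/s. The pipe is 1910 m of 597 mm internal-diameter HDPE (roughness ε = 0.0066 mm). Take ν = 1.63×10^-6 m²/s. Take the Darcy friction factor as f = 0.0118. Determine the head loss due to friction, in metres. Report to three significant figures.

h_f ≈ 15.7 m

V = 4Q/(πD²) = 4·0.799/(π·0.597²) = 2.854 m/s
h_f = f(L/D)V²/(2g) = 0.01180·(1910/0.597)·2.854²/(2·9.81) = 15.68 m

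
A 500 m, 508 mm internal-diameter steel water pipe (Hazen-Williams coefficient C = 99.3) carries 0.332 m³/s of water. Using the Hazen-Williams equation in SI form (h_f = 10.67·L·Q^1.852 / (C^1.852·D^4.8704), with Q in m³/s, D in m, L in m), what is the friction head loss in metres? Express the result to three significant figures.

h_f = 10.67·500·0.332^1.852 / (99.3^1.852·0.508^4.8704) = 3.754 m

h_f ≈ 3.75 m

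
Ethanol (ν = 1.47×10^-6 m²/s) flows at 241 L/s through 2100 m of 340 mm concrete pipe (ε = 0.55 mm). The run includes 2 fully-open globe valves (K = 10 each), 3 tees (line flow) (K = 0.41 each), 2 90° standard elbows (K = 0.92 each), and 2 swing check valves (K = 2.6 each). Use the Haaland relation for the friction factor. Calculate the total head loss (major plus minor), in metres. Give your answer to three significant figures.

V = 4Q/(πD²) = 2.654 m/s; V²/2g = 0.3591 m
Re = 6.14×10^5, ε/D = 0.00162 → f = 0.02250 (Haaland)
Major: h_f = f(L/D)·V²/2g = 0.02250·6176·0.3591 = 49.91 m
Minor: ΣK = 28.3; h_m = ΣK·V²/2g = 10.15 m
Total H_L = 49.91 + 10.15 = 60.07 m

H_L ≈ 60.1 m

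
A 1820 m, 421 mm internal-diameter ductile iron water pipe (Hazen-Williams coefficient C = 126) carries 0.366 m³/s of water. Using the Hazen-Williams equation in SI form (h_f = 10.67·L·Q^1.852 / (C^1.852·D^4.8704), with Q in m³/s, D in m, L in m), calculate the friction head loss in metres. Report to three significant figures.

h_f = 10.67·1820·0.366^1.852 / (126^1.852·0.421^4.8704) = 26.29 m

h_f ≈ 26.3 m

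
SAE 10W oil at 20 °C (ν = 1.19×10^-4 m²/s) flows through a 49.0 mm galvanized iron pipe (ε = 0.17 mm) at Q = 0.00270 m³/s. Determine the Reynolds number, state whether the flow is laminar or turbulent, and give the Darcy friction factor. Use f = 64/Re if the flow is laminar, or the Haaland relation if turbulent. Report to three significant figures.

Re ≈ 590; laminar; f = 64/Re ≈ 0.109

V = 4Q/(πD²) = 1.432 m/s
Re = VD/ν = 1.432·0.0490/1.19×10^-4 = 590
Re < 2300 → laminar → f = 64/Re = 0.1086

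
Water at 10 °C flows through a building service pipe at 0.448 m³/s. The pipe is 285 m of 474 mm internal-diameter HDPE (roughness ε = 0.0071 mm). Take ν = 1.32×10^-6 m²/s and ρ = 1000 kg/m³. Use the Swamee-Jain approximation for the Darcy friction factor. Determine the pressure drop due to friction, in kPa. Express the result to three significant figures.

Δp ≈ 23.5 kPa

V = 4Q/(πD²) = 4·0.448/(π·0.474²) = 2.539 m/s
Re = VD/ν = 2.539·0.474/1.32×10^-6 = 9.12×10^5 → turbulent
ε/D = 0.0071/474 = 1.50×10^-5
Swamee-Jain: f = 0.01213
h_f = f(L/D)V²/(2g) = 0.01213·(285/0.474)·2.539²/(2·9.81) = 2.397 m
Δp = ρg·h_f = 1000·9.81·2.397 = 23.51 kPa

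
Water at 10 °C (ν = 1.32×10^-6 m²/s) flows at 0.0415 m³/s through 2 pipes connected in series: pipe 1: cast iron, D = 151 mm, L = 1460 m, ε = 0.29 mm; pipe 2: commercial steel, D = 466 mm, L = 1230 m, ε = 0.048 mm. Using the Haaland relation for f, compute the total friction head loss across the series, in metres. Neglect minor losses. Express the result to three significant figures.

Pipe 1: V = 2.317 m/s, Re = 2.65×10^5, ε/D = 0.00192, f = 0.02383, h_1 = f(L/D)V²/2g = 63.07 m
Pipe 2: V = 0.2433 m/s, Re = 8.59×10^4, ε/D = 1.03×10^-4, f = 0.01882, h_2 = f(L/D)V²/2g = 0.1499 m
Series → Q common, losses add: H = Σh = 63.22 m

H ≈ 63.2 m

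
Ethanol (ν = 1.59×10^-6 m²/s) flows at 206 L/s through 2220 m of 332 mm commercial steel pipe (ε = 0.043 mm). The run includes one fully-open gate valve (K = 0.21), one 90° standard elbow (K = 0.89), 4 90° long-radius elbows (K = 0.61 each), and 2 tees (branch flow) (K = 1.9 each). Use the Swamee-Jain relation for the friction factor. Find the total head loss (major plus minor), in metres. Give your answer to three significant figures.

H_L ≈ 30.7 m

V = 4Q/(πD²) = 2.380 m/s; V²/2g = 0.2886 m
Re = 4.97×10^5, ε/D = 1.30×10^-4 → f = 0.01481 (Swamee-Jain)
Major: h_f = f(L/D)·V²/2g = 0.01481·6687·0.2886 = 28.58 m
Minor: ΣK = 7.34; h_m = ΣK·V²/2g = 2.118 m
Total H_L = 28.58 + 2.118 = 30.70 m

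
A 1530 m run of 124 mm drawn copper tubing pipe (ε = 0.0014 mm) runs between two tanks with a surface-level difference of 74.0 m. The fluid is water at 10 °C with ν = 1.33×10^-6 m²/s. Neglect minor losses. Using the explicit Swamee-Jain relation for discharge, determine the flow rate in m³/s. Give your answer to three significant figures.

Q ≈ 0.0339 m³/s

Swamee-Jain (Type II): Q = -0.965·√(gD⁵h_f/L)·ln[ε/(3.7D) + √(3.17ν²L/(gD³h_f))]
√(gD⁵h_f/L) = √(9.81·0.124⁵·74.0/1530) = 0.003730
ε/(3.7D) = 3.05×10^-6; √(3.17ν²L/(gD³h_f)) = 7.87×10^-5
Q = -0.965·0.003730·ln(8.178×10^-5) = 0.03387 m³/s
Check: V = 2.80 m/s, Re = 2.62×10^5, f = 0.01487, h_f = 73.6 m ≈ 74.0 m ✓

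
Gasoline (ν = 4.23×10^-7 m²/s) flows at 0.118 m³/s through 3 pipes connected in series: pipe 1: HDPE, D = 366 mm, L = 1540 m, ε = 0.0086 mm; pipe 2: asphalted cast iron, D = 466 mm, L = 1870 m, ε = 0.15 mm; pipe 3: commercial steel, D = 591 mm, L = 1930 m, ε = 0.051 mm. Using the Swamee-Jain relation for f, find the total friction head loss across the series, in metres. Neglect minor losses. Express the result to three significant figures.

Pipe 1: V = 1.122 m/s, Re = 9.70×10^5, ε/D = 2.35×10^-5, f = 0.01221, h_1 = f(L/D)V²/2g = 3.293 m
Pipe 2: V = 0.6919 m/s, Re = 7.62×10^5, ε/D = 3.22×10^-4, f = 0.01615, h_2 = f(L/D)V²/2g = 1.581 m
Pipe 3: V = 0.4301 m/s, Re = 6.01×10^5, ε/D = 8.63×10^-5, f = 0.01400, h_3 = f(L/D)V²/2g = 0.4312 m
Series → Q common, losses add: H = Σh = 5.305 m

H ≈ 5.31 m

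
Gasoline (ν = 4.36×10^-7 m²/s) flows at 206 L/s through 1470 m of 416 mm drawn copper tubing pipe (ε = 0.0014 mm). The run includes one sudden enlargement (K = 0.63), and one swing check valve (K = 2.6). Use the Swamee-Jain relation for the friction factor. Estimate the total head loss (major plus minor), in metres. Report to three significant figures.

H_L ≈ 4.94 m

V = 4Q/(πD²) = 1.516 m/s; V²/2g = 0.1171 m
Re = 1.45×10^6, ε/D = 3.37×10^-6 → f = 0.01103 (Swamee-Jain)
Major: h_f = f(L/D)·V²/2g = 0.01103·3534·0.1171 = 4.561 m
Minor: ΣK = 3.23; h_m = ΣK·V²/2g = 0.3782 m
Total H_L = 4.561 + 0.3782 = 4.940 m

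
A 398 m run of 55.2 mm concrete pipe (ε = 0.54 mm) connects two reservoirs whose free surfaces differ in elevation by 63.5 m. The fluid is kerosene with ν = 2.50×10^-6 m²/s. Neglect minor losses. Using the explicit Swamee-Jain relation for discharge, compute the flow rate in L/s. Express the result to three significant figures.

Q ≈ 5.04 L/s

Swamee-Jain (Type II): Q = -0.965·√(gD⁵h_f/L)·ln[ε/(3.7D) + √(3.17ν²L/(gD³h_f))]
√(gD⁵h_f/L) = √(9.81·0.0552⁵·63.5/398) = 8.956×10^-4
ε/(3.7D) = 0.00264; √(3.17ν²L/(gD³h_f)) = 2.74×10^-4
Q = -0.965·8.956×10^-4·ln(0.002918) = 0.005045 m³/s
Check: V = 2.11 m/s, Re = 4.65×10^4, f = 0.03930, h_f = 64.2 m ≈ 63.5 m ✓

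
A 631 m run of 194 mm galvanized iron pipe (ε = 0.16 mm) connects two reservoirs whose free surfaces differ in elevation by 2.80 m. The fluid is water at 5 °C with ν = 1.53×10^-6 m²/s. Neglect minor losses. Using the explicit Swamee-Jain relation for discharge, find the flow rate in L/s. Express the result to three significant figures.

Swamee-Jain (Type II): Q = -0.965·√(gD⁵h_f/L)·ln[ε/(3.7D) + √(3.17ν²L/(gD³h_f))]
√(gD⁵h_f/L) = √(9.81·0.194⁵·2.80/631) = 0.003459
ε/(3.7D) = 2.23×10^-4; √(3.17ν²L/(gD³h_f)) = 1.53×10^-4
Q = -0.965·0.003459·ln(3.757×10^-4) = 0.02632 m³/s
Check: V = 0.890 m/s, Re = 1.13×10^5, f = 0.02145, h_f = 2.82 m ≈ 2.80 m ✓

Q ≈ 26.3 L/s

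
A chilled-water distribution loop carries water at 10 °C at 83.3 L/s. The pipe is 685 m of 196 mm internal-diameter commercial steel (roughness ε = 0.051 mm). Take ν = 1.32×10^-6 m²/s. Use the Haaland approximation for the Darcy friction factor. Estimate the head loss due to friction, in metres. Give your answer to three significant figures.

h_f ≈ 21.8 m

V = 4Q/(πD²) = 4·0.0833/(π·0.196²) = 2.761 m/s
Re = VD/ν = 2.761·0.196/1.32×10^-6 = 4.10×10^5 → turbulent
ε/D = 0.051/196 = 2.60×10^-4
Haaland: f = 0.01607
h_f = f(L/D)V²/(2g) = 0.01607·(685/0.196)·2.761²/(2·9.81) = 21.81 m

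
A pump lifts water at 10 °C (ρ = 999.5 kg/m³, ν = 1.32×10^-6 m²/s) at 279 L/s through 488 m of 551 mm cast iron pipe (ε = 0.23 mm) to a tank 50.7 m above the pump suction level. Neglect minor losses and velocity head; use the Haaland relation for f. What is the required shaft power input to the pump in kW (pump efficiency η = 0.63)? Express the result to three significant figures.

P_shaft ≈ 225 kW

V = 4Q/(πD²) = 1.170 m/s; Re = 4.88×10^5; ε/D = 4.17×10^-4; f = 0.01705
h_f = f(L/D)V²/2g = 1.054 m
Total head H = z + h_f = 50.7 + 1.054 = 51.75 m
P_hyd = ρgQH = 999.5·9.81·0.279·51.75 = 141.6 kW
P_shaft = P_hyd/η = 141.6/0.63 = 224.7 kW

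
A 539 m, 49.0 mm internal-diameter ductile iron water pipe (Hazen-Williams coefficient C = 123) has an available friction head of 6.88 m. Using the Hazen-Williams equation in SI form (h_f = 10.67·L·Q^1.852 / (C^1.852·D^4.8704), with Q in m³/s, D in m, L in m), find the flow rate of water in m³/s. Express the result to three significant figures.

Rearranging: Q = [h_f·C^1.852·D^4.8704 / (10.67·L)]^(1/1.852)
Q = [6.88·123^1.852·0.0490^4.8704 / (10.67·539)]^0.540 = 0.001168 m³/s

Q ≈ 0.00117 m³/s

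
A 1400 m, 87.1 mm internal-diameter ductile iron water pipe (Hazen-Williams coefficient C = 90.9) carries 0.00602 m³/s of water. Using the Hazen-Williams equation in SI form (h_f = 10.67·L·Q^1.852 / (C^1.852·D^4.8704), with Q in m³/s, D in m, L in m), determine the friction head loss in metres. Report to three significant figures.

h_f = 10.67·1400·0.00602^1.852 / (90.9^1.852·0.0871^4.8704) = 39.57 m

h_f ≈ 39.6 m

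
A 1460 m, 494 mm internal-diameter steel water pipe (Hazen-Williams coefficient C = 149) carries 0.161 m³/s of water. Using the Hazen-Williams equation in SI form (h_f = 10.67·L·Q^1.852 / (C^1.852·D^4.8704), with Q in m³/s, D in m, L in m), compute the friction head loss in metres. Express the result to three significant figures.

h_f = 10.67·1460·0.161^1.852 / (149^1.852·0.494^4.8704) = 1.551 m

h_f ≈ 1.55 m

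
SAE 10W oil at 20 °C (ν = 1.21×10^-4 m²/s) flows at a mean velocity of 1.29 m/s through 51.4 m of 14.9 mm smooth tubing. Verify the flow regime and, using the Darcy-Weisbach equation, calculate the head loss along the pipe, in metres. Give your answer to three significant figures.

Re = VD/ν = 1.29·0.01490/1.21×10^-4 = 159 → laminar (Re < 2300)
f = 64/Re = 0.4029
h_f = f(L/D)V²/(2g) = 0.4029·(51.4/0.01490)·1.29²/(2·9.81) = 117.9 m

h_f ≈ 118 m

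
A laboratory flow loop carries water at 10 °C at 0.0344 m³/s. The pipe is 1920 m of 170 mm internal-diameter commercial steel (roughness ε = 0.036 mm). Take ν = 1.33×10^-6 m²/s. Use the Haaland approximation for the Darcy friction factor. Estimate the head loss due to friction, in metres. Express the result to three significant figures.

h_f ≈ 22.5 m

V = 4Q/(πD²) = 4·0.0344/(π·0.170²) = 1.516 m/s
Re = VD/ν = 1.516·0.170/1.33×10^-6 = 1.94×10^5 → turbulent
ε/D = 0.036/170 = 2.12×10^-4
Haaland: f = 0.01702
h_f = f(L/D)V²/(2g) = 0.01702·(1920/0.170)·1.516²/(2·9.81) = 22.50 m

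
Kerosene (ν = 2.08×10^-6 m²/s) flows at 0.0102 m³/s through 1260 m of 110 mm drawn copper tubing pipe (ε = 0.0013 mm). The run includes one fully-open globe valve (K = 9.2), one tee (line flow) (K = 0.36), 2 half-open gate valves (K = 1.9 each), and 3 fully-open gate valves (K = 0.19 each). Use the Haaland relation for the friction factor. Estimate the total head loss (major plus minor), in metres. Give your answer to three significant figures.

H_L ≈ 14.4 m

V = 4Q/(πD²) = 1.073 m/s; V²/2g = 0.05872 m
Re = 5.68×10^4, ε/D = 1.18×10^-5 → f = 0.02016 (Haaland)
Major: h_f = f(L/D)·V²/2g = 0.02016·11455·0.05872 = 13.56 m
Minor: ΣK = 13.9; h_m = ΣK·V²/2g = 0.8179 m
Total H_L = 13.56 + 0.8179 = 14.38 m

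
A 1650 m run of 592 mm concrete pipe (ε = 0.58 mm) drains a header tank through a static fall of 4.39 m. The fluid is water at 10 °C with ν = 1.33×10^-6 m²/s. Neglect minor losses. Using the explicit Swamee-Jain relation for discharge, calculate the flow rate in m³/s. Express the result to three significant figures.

Q ≈ 0.341 m³/s

Swamee-Jain (Type II): Q = -0.965·√(gD⁵h_f/L)·ln[ε/(3.7D) + √(3.17ν²L/(gD³h_f))]
√(gD⁵h_f/L) = √(9.81·0.592⁵·4.39/1650) = 0.04356
ε/(3.7D) = 2.65×10^-4; √(3.17ν²L/(gD³h_f)) = 3.22×10^-5
Q = -0.965·0.04356·ln(2.970×10^-4) = 0.3414 m³/s
Check: V = 1.24 m/s, Re = 5.52×10^5, f = 0.02021, h_f = 4.42 m ≈ 4.39 m ✓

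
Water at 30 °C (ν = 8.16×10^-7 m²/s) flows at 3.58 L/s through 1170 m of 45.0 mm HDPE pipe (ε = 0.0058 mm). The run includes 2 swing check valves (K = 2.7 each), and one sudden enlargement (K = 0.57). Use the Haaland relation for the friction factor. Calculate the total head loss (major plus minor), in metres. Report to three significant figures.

V = 4Q/(πD²) = 2.251 m/s; V²/2g = 0.2582 m
Re = 1.24×10^5, ε/D = 1.29×10^-4 → f = 0.01771 (Haaland)
Major: h_f = f(L/D)·V²/2g = 0.01771·26000·0.2582 = 118.9 m
Minor: ΣK = 5.97; h_m = ΣK·V²/2g = 1.542 m
Total H_L = 118.9 + 1.542 = 120.4 m

H_L ≈ 120 m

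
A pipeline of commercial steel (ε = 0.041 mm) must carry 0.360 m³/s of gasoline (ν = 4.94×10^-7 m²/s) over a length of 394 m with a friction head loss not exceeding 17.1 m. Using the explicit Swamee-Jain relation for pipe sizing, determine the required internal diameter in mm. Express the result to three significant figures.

D ≈ 321 mm

Swamee-Jain (Type III): D = 0.66·[ε^1.25·(LQ²/(gh_f))^4.75 + ν·Q^9.4·(L/(gh_f))^5.2]^0.04
LQ²/(gh_f) = 0.3044; L/(gh_f) = 2.349
Term 1 = ε^1.25·(…)^4.75 = 1.15×10^-8; Term 2 = ν·Q^9.4·(…)^5.2 = 2.83×10^-9
D = 0.66·(1.15×10^-8 + 2.83×10^-9)^0.04 = 0.3205 m = 321 mm
Check: V = 4.46 m/s, Re = 2.89×10^6, f = 0.01313, h_f = 16.4 m ≈ 17.1 m ✓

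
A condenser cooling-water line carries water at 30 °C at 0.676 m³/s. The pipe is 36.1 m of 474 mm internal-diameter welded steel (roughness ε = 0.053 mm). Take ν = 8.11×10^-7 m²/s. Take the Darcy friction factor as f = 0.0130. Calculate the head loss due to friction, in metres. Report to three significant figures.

V = 4Q/(πD²) = 4·0.676/(π·0.474²) = 3.831 m/s
h_f = f(L/D)V²/(2g) = 0.01300·(36.1/0.474)·3.831²/(2·9.81) = 0.7406 m

h_f ≈ 0.741 m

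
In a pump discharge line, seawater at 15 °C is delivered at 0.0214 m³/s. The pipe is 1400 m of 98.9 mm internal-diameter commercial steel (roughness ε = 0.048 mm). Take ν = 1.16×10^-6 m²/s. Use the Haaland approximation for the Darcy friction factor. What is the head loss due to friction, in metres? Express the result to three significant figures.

h_f ≈ 102 m

V = 4Q/(πD²) = 4·0.0214/(π·0.0989²) = 2.786 m/s
Re = VD/ν = 2.786·0.0989/1.16×10^-6 = 2.38×10^5 → turbulent
ε/D = 0.048/98.9 = 4.85×10^-4
Haaland: f = 0.01830
h_f = f(L/D)V²/(2g) = 0.01830·(1400/0.0989)·2.786²/(2·9.81) = 102.4 m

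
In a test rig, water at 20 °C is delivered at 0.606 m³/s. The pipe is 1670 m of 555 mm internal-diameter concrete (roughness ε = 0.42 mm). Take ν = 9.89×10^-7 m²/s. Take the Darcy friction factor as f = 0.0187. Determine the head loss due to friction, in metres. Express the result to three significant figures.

h_f ≈ 18.0 m

V = 4Q/(πD²) = 4·0.606/(π·0.555²) = 2.505 m/s
h_f = f(L/D)V²/(2g) = 0.01870·(1670/0.555)·2.505²/(2·9.81) = 18.00 m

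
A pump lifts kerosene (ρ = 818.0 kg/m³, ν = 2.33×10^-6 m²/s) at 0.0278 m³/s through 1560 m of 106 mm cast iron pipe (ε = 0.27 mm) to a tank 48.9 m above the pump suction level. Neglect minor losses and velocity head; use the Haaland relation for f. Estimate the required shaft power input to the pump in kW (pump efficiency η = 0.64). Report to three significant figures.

V = 4Q/(πD²) = 3.150 m/s; Re = 1.43×10^5; ε/D = 0.00255; f = 0.02597
h_f = f(L/D)V²/2g = 193.4 m
Total head H = z + h_f = 48.9 + 193.4 = 242.3 m
P_hyd = ρgQH = 818.0·9.81·0.0278·242.3 = 54.04 kW
P_shaft = P_hyd/η = 54.04/0.64 = 84.44 kW

P_shaft ≈ 84.4 kW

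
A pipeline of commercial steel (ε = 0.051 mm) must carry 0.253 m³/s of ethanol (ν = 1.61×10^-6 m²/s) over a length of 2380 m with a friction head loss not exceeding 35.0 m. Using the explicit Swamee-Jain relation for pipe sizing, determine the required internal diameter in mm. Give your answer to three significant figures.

D ≈ 355 mm

Swamee-Jain (Type III): D = 0.66·[ε^1.25·(LQ²/(gh_f))^4.75 + ν·Q^9.4·(L/(gh_f))^5.2]^0.04
LQ²/(gh_f) = 0.4437; L/(gh_f) = 6.932
Term 1 = ε^1.25·(…)^4.75 = 9.08×10^-8; Term 2 = ν·Q^9.4·(…)^5.2 = 9.30×10^-8
D = 0.66·(9.08×10^-8 + 9.30×10^-8)^0.04 = 0.3549 m = 355 mm
Check: V = 2.56 m/s, Re = 5.64×10^5, f = 0.01478, h_f = 33.0 m ≈ 35.0 m ✓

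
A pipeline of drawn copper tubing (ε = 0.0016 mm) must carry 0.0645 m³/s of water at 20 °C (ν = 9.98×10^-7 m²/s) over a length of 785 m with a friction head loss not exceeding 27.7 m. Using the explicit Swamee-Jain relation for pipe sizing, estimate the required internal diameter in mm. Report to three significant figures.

D ≈ 169 mm

Swamee-Jain (Type III): D = 0.66·[ε^1.25·(LQ²/(gh_f))^4.75 + ν·Q^9.4·(L/(gh_f))^5.2]^0.04
LQ²/(gh_f) = 0.01202; L/(gh_f) = 2.889
Term 1 = ε^1.25·(…)^4.75 = 4.31×10^-17; Term 2 = ν·Q^9.4·(…)^5.2 = 1.60×10^-15
D = 0.66·(4.31×10^-17 + 1.60×10^-15)^0.04 = 0.1691 m = 169 mm
Check: V = 2.87 m/s, Re = 4.87×10^5, f = 0.01330, h_f = 25.9 m ≈ 27.7 m ✓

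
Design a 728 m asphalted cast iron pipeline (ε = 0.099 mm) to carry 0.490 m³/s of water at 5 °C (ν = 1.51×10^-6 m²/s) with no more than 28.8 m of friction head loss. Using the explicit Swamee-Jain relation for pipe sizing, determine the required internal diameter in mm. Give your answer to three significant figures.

D ≈ 383 mm

Swamee-Jain (Type III): D = 0.66·[ε^1.25·(LQ²/(gh_f))^4.75 + ν·Q^9.4·(L/(gh_f))^5.2]^0.04
LQ²/(gh_f) = 0.6187; L/(gh_f) = 2.577
Term 1 = ε^1.25·(…)^4.75 = 1.01×10^-6; Term 2 = ν·Q^9.4·(…)^5.2 = 2.54×10^-7
D = 0.66·(1.01×10^-6 + 2.54×10^-7)^0.04 = 0.3834 m = 383 mm
Check: V = 4.25 m/s, Re = 1.08×10^6, f = 0.01532, h_f = 26.7 m ≈ 28.8 m ✓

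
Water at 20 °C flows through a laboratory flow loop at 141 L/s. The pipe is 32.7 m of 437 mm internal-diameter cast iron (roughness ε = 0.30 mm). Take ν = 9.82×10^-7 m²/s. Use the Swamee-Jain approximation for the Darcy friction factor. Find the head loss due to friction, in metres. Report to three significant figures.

V = 4Q/(πD²) = 4·0.141/(π·0.437²) = 0.9401 m/s
Re = VD/ν = 0.9401·0.437/9.82×10^-7 = 4.18×10^5 → turbulent
ε/D = 0.30/437 = 6.86×10^-4
Swamee-Jain: f = 0.01900
h_f = f(L/D)V²/(2g) = 0.01900·(32.7/0.437)·0.9401²/(2·9.81) = 0.06402 m

h_f ≈ 0.0640 m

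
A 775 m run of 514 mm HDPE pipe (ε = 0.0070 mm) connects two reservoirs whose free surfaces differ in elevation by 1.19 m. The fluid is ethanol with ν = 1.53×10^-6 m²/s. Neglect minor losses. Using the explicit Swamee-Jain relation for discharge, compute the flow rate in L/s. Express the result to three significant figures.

Swamee-Jain (Type II): Q = -0.965·√(gD⁵h_f/L)·ln[ε/(3.7D) + √(3.17ν²L/(gD³h_f))]
√(gD⁵h_f/L) = √(9.81·0.514⁵·1.19/775) = 0.02325
ε/(3.7D) = 3.68×10^-6; √(3.17ν²L/(gD³h_f)) = 6.02×10^-5
Q = -0.965·0.02325·ln(6.391×10^-5) = 0.2167 m³/s
Check: V = 1.04 m/s, Re = 3.51×10^5, f = 0.01414, h_f = 1.18 m ≈ 1.19 m ✓

Q ≈ 217 L/s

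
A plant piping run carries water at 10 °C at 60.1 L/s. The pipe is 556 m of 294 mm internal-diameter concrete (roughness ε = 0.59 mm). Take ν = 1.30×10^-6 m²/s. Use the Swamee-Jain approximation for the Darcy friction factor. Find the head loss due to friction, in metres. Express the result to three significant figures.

V = 4Q/(πD²) = 4·0.0601/(π·0.294²) = 0.8853 m/s
Re = VD/ν = 0.8853·0.294/1.30×10^-6 = 2.00×10^5 → turbulent
ε/D = 0.59/294 = 0.00201
Swamee-Jain: f = 0.02450
h_f = f(L/D)V²/(2g) = 0.02450·(556/0.294)·0.8853²/(2·9.81) = 1.851 m

h_f ≈ 1.85 m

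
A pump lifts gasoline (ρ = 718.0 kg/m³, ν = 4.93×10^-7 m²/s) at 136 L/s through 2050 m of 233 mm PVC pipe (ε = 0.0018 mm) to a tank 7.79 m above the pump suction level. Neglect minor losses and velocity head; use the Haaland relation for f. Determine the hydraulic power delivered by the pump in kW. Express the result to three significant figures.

V = 4Q/(πD²) = 3.190 m/s; Re = 1.51×10^6; ε/D = 7.73×10^-6; f = 0.01101
h_f = f(L/D)V²/2g = 50.23 m
Total head H = z + h_f = 7.79 + 50.23 = 58.02 m
P_hyd = ρgQH = 718.0·9.81·0.136·58.02 = 55.58 kW

P_hyd ≈ 55.6 kW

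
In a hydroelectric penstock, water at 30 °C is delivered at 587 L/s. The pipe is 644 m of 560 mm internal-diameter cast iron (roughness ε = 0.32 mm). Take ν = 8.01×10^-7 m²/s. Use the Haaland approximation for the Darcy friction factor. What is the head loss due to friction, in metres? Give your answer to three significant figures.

h_f ≈ 5.82 m

V = 4Q/(πD²) = 4·0.587/(π·0.560²) = 2.383 m/s
Re = VD/ν = 2.383·0.560/8.01×10^-7 = 1.67×10^6 → turbulent
ε/D = 0.32/560 = 5.71×10^-4
Haaland: f = 0.01749
h_f = f(L/D)V²/(2g) = 0.01749·(644/0.560)·2.383²/(2·9.81) = 5.822 m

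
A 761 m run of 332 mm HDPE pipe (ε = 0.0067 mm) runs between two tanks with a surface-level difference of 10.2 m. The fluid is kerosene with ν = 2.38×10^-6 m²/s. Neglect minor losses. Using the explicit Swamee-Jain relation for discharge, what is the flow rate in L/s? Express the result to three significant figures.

Q ≈ 214 L/s

Swamee-Jain (Type II): Q = -0.965·√(gD⁵h_f/L)·ln[ε/(3.7D) + √(3.17ν²L/(gD³h_f))]
√(gD⁵h_f/L) = √(9.81·0.332⁵·10.2/761) = 0.02303
ε/(3.7D) = 5.45×10^-6; √(3.17ν²L/(gD³h_f)) = 6.11×10^-5
Q = -0.965·0.02303·ln(6.654×10^-5) = 0.2137 m³/s
Check: V = 2.47 m/s, Re = 3.44×10^5, f = 0.01426, h_f = 10.2 m ≈ 10.2 m ✓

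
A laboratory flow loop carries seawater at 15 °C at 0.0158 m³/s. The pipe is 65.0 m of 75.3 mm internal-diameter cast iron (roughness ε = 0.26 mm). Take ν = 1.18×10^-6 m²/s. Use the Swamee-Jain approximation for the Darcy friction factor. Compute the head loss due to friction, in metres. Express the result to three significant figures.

h_f ≈ 15.5 m

V = 4Q/(πD²) = 4·0.0158/(π·0.0753²) = 3.548 m/s
Re = VD/ν = 3.548·0.0753/1.18×10^-6 = 2.26×10^5 → turbulent
ε/D = 0.26/75.3 = 0.00345
Swamee-Jain: f = 0.02794
h_f = f(L/D)V²/(2g) = 0.02794·(65.0/0.0753)·3.548²/(2·9.81) = 15.47 m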